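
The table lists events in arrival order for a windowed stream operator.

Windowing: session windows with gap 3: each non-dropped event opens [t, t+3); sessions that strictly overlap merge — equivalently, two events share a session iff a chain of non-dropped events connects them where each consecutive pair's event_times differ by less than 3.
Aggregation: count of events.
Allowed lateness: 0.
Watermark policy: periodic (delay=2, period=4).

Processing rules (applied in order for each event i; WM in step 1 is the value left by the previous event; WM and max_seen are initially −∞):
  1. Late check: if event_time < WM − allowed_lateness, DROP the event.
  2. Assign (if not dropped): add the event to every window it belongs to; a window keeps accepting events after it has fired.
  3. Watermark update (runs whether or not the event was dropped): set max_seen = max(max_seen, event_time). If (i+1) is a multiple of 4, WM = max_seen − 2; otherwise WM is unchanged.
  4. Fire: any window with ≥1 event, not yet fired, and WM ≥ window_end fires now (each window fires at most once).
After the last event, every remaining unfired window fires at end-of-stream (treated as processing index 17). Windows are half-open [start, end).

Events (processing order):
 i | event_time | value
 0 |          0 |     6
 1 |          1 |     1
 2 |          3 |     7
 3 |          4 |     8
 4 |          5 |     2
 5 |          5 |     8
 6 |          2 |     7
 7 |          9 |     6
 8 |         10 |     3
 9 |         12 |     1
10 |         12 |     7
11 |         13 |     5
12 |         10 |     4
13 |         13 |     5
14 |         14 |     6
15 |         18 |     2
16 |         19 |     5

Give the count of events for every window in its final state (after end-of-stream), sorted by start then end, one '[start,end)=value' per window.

i=0 t=0 v=6: → [0,3); WM=−∞
i=1 t=1 v=1: → [0,4); WM=−∞
i=2 t=3 v=7: → [0,6); WM=−∞
i=3 t=4 v=8: → [0,7); WM=2
i=4 t=5 v=2: → [0,8); WM=2
i=5 t=5 v=8: → [0,8); WM=2
i=6 t=2 v=7: → [0,8); WM=2
i=7 t=9 v=6: → [9,12); WM=7
i=8 t=10 v=3: → [9,13); WM=7
i=9 t=12 v=1: → [9,15); WM=7
i=10 t=12 v=7: → [9,15); WM=7
i=11 t=13 v=5: → [9,16); WM=11
i=12 t=10 v=4: DROP (t<11-0); WM=11
i=13 t=13 v=5: → [9,16); WM=11
i=14 t=14 v=6: → [9,17); WM=11
i=15 t=18 v=2: → [18,21); WM=16
i=16 t=19 v=5: → [18,22); WM=16

[0,8)=7 [9,17)=7 [18,22)=2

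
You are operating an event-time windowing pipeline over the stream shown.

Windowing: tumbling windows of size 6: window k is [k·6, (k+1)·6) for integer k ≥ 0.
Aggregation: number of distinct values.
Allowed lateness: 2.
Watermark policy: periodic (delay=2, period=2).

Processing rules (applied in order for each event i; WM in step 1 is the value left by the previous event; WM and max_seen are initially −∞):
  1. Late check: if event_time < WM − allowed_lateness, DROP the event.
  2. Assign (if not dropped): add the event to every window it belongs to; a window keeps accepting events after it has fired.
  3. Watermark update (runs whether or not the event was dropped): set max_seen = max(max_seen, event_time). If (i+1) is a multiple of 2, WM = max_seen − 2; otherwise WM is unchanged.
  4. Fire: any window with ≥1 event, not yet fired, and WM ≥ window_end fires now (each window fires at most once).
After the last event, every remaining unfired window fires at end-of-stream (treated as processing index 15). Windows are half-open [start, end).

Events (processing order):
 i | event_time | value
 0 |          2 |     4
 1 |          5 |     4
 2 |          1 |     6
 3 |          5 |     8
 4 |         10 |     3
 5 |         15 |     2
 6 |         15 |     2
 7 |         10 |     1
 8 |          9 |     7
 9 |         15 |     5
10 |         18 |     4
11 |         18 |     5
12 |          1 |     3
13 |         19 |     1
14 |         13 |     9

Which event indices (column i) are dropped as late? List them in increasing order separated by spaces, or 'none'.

7 8 12 14

i=0 t=2 v=4: → [0,6); WM=−∞
i=1 t=5 v=4: → [0,6); WM=3
i=2 t=1 v=6: → [0,6); WM=3
i=3 t=5 v=8: → [0,6); WM=3
i=4 t=10 v=3: → [6,12); WM=3
i=5 t=15 v=2: → [12,18); WM=13; [0,6) fires=3 [6,12) fires=1
i=6 t=15 v=2: → [12,18); WM=13
i=7 t=10 v=1: DROP (t<13-2); WM=13
i=8 t=9 v=7: DROP (t<13-2); WM=13
i=9 t=15 v=5: → [12,18); WM=13
i=10 t=18 v=4: → [18,24); WM=13
i=11 t=18 v=5: → [18,24); WM=16
i=12 t=1 v=3: DROP (t<16-2); WM=16
i=13 t=19 v=1: → [18,24); WM=17
i=14 t=13 v=9: DROP (t<17-2); WM=17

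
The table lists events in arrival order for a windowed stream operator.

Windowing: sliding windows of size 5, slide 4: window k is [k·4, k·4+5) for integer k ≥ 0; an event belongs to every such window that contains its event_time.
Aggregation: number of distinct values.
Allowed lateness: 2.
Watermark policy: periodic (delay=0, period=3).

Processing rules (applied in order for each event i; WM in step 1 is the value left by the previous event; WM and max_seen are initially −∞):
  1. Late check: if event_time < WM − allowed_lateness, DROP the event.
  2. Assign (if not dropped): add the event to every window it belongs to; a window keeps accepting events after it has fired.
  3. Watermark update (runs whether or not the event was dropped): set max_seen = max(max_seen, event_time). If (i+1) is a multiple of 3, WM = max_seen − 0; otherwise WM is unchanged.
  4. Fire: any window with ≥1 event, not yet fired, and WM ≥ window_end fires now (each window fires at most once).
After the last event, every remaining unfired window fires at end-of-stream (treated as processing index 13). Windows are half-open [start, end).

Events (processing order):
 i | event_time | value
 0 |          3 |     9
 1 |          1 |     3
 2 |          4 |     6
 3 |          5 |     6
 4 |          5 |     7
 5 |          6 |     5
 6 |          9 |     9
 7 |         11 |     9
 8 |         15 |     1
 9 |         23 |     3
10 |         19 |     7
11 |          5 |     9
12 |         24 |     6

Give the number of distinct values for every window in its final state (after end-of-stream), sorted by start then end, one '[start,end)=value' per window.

i=0 t=3 v=9: → [0,5); WM=−∞
i=1 t=1 v=3: → [0,5); WM=−∞
i=2 t=4 v=6: → [4,9),[0,5); WM=4
i=3 t=5 v=6: → [4,9); WM=4
i=4 t=5 v=7: → [4,9); WM=4
i=5 t=6 v=5: → [4,9); WM=6; [0,5) fires=3
i=6 t=9 v=9: → [8,13); WM=6
i=7 t=11 v=9: → [8,13); WM=6
i=8 t=15 v=1: → [12,17); WM=15; [4,9) fires=3 [8,13) fires=1
i=9 t=23 v=3: → [20,25); WM=15
i=10 t=19 v=7: → [16,21); WM=15
i=11 t=5 v=9: DROP (t<15-2); WM=23; [12,17) fires=1 [16,21) fires=1
i=12 t=24 v=6: → [24,29),[20,25); WM=23

[0,5)=3 [4,9)=3 [8,13)=1 [12,17)=1 [16,21)=1 [20,25)=2 [24,29)=1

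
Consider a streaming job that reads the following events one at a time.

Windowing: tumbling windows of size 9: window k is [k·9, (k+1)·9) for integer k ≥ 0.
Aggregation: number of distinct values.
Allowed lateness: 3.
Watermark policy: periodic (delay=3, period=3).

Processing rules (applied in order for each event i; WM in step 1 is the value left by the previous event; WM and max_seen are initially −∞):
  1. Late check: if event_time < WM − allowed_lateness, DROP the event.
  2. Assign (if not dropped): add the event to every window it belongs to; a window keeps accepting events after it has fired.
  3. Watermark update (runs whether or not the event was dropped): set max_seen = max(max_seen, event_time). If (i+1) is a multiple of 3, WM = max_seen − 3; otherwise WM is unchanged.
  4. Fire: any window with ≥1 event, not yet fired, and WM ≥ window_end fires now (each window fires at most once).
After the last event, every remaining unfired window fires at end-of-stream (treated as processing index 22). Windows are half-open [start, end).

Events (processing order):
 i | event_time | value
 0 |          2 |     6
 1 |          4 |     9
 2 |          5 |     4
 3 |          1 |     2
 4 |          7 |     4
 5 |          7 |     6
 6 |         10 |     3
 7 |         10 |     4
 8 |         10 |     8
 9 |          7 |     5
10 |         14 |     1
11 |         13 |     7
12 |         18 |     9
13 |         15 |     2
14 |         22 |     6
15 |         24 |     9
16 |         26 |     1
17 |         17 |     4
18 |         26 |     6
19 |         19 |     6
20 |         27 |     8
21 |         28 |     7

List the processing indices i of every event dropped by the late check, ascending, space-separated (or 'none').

i=0 t=2 v=6: → [0,9); WM=−∞
i=1 t=4 v=9: → [0,9); WM=−∞
i=2 t=5 v=4: → [0,9); WM=2
i=3 t=1 v=2: → [0,9); WM=2
i=4 t=7 v=4: → [0,9); WM=2
i=5 t=7 v=6: → [0,9); WM=4
i=6 t=10 v=3: → [9,18); WM=4
i=7 t=10 v=4: → [9,18); WM=4
i=8 t=10 v=8: → [9,18); WM=7
i=9 t=7 v=5: → [0,9); WM=7
i=10 t=14 v=1: → [9,18); WM=7
i=11 t=13 v=7: → [9,18); WM=11; [0,9) fires=5
i=12 t=18 v=9: → [18,27); WM=11
i=13 t=15 v=2: → [9,18); WM=11
i=14 t=22 v=6: → [18,27); WM=19; [9,18) fires=6
i=15 t=24 v=9: → [18,27); WM=19
i=16 t=26 v=1: → [18,27); WM=19
i=17 t=17 v=4: → [9,18); WM=23
i=18 t=26 v=6: → [18,27); WM=23
i=19 t=19 v=6: DROP (t<23-3); WM=23
i=20 t=27 v=8: → [27,36); WM=24
i=21 t=28 v=7: → [27,36); WM=24

19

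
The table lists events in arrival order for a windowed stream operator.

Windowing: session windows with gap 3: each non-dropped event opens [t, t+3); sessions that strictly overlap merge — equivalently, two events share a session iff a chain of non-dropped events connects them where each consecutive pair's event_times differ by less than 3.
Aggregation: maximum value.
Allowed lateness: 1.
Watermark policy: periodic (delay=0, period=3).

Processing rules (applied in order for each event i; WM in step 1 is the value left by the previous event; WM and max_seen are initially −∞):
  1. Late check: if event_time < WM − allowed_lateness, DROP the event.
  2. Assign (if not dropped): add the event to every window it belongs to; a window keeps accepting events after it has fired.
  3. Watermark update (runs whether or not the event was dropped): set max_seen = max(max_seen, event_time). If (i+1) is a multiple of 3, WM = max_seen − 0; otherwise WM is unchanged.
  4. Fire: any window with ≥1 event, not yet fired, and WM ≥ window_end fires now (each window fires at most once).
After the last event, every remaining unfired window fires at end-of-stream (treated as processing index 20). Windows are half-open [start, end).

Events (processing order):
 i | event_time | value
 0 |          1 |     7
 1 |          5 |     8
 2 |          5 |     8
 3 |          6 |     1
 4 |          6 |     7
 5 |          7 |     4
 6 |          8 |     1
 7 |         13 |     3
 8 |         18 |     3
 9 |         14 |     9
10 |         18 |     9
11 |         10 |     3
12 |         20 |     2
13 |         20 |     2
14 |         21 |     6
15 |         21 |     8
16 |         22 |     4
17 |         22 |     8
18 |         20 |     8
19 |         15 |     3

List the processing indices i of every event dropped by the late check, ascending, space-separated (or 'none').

9 11 18 19

i=0 t=1 v=7: → [1,4); WM=−∞
i=1 t=5 v=8: → [5,8); WM=−∞
i=2 t=5 v=8: → [5,8); WM=5
i=3 t=6 v=1: → [5,9); WM=5
i=4 t=6 v=7: → [5,9); WM=5
i=5 t=7 v=4: → [5,10); WM=7
i=6 t=8 v=1: → [5,11); WM=7
i=7 t=13 v=3: → [13,16); WM=7
i=8 t=18 v=3: → [18,21); WM=18
i=9 t=14 v=9: DROP (t<18-1); WM=18
i=10 t=18 v=9: → [18,21); WM=18
i=11 t=10 v=3: DROP (t<18-1); WM=18
i=12 t=20 v=2: → [18,23); WM=18
i=13 t=20 v=2: → [18,23); WM=18
i=14 t=21 v=6: → [18,24); WM=21
i=15 t=21 v=8: → [18,24); WM=21
i=16 t=22 v=4: → [18,25); WM=21
i=17 t=22 v=8: → [18,25); WM=22
i=18 t=20 v=8: DROP (t<22-1); WM=22
i=19 t=15 v=3: DROP (t<22-1); WM=22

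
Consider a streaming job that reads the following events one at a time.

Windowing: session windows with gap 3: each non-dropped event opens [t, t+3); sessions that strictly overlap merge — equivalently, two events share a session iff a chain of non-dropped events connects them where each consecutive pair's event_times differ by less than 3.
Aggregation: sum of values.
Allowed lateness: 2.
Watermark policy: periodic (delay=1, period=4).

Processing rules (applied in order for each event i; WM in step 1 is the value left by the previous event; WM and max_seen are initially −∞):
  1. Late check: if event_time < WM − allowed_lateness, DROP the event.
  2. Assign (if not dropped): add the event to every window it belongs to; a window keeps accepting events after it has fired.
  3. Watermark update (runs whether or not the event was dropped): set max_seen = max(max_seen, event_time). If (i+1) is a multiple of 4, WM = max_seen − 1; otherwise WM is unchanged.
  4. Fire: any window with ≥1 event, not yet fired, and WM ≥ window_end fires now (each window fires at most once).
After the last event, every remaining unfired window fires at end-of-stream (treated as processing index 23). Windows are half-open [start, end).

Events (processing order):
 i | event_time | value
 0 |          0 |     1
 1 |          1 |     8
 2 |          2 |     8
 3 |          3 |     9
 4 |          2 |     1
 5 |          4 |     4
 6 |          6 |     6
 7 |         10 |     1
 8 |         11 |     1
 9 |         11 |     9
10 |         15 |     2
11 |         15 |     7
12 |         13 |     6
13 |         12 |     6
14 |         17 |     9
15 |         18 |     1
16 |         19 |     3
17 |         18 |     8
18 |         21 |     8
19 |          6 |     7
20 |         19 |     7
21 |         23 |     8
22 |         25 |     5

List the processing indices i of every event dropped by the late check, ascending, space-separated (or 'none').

i=0 t=0 v=1: → [0,3); WM=−∞
i=1 t=1 v=8: → [0,4); WM=−∞
i=2 t=2 v=8: → [0,5); WM=−∞
i=3 t=3 v=9: → [0,6); WM=2
i=4 t=2 v=1: → [0,6); WM=2
i=5 t=4 v=4: → [0,7); WM=2
i=6 t=6 v=6: → [0,9); WM=2
i=7 t=10 v=1: → [10,13); WM=9
i=8 t=11 v=1: → [10,14); WM=9
i=9 t=11 v=9: → [10,14); WM=9
i=10 t=15 v=2: → [15,18); WM=9
i=11 t=15 v=7: → [15,18); WM=14
i=12 t=13 v=6: → [10,18); WM=14
i=13 t=12 v=6: → [10,18); WM=14
i=14 t=17 v=9: → [10,20); WM=14
i=15 t=18 v=1: → [10,21); WM=17
i=16 t=19 v=3: → [10,22); WM=17
i=17 t=18 v=8: → [10,22); WM=17
i=18 t=21 v=8: → [10,24); WM=17
i=19 t=6 v=7: DROP (t<17-2); WM=20
i=20 t=19 v=7: → [10,24); WM=20
i=21 t=23 v=8: → [10,26); WM=20
i=22 t=25 v=5: → [10,28); WM=20

19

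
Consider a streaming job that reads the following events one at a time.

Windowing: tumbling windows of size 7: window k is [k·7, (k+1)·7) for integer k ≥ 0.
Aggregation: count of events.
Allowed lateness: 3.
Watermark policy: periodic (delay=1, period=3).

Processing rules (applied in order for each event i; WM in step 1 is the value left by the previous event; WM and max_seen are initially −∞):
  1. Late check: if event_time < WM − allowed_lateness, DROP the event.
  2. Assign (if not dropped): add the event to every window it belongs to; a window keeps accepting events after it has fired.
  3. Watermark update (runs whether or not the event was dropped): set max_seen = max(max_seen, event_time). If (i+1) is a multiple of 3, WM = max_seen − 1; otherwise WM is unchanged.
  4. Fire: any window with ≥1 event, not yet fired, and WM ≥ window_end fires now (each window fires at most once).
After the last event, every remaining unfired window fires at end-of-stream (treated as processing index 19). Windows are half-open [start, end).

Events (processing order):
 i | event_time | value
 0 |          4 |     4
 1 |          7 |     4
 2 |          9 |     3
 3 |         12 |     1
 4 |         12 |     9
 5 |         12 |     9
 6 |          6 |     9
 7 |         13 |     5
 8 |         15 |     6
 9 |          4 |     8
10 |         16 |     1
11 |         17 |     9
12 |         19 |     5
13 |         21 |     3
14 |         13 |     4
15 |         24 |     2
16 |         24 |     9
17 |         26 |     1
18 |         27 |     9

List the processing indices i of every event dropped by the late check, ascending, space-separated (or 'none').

i=0 t=4 v=4: → [0,7); WM=−∞
i=1 t=7 v=4: → [7,14); WM=−∞
i=2 t=9 v=3: → [7,14); WM=8; [0,7) fires=1
i=3 t=12 v=1: → [7,14); WM=8
i=4 t=12 v=9: → [7,14); WM=8
i=5 t=12 v=9: → [7,14); WM=11
i=6 t=6 v=9: DROP (t<11-3); WM=11
i=7 t=13 v=5: → [7,14); WM=11
i=8 t=15 v=6: → [14,21); WM=14; [7,14) fires=6
i=9 t=4 v=8: DROP (t<14-3); WM=14
i=10 t=16 v=1: → [14,21); WM=14
i=11 t=17 v=9: → [14,21); WM=16
i=12 t=19 v=5: → [14,21); WM=16
i=13 t=21 v=3: → [21,28); WM=16
i=14 t=13 v=4: → [7,14); WM=20
i=15 t=24 v=2: → [21,28); WM=20
i=16 t=24 v=9: → [21,28); WM=20
i=17 t=26 v=1: → [21,28); WM=25; [14,21) fires=4
i=18 t=27 v=9: → [21,28); WM=25

6 9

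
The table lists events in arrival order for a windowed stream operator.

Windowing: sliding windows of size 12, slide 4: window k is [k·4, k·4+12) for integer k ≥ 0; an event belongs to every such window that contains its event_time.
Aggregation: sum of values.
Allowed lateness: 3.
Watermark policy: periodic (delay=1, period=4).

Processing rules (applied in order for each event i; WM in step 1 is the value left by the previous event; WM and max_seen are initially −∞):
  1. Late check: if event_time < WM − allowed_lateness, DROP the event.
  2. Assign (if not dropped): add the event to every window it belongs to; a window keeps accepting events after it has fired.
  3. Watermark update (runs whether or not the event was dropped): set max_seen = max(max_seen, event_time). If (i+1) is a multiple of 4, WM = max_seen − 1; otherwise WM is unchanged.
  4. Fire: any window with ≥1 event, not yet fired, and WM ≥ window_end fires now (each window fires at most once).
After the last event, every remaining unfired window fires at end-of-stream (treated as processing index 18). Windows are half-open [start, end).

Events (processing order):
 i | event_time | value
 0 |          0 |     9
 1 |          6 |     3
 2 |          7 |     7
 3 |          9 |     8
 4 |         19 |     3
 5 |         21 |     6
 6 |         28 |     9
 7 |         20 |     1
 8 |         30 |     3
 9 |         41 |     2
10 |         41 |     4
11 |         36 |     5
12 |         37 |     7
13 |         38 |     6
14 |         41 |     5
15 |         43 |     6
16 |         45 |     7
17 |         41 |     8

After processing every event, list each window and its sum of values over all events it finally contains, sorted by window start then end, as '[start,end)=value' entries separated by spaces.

i=0 t=0 v=9: → [0,12); WM=−∞
i=1 t=6 v=3: → [4,16),[0,12); WM=−∞
i=2 t=7 v=7: → [4,16),[0,12); WM=−∞
i=3 t=9 v=8: → [8,20),[4,16),[0,12); WM=8
i=4 t=19 v=3: → [16,28),[12,24),[8,20); WM=8
i=5 t=21 v=6: → [20,32),[16,28),[12,24); WM=8
i=6 t=28 v=9: → [28,40),[24,36),[20,32); WM=8
i=7 t=20 v=1: → [20,32),[16,28),[12,24); WM=27; [0,12) fires=27 [4,16) fires=18 [8,20) fires=11 [12,24) fires=10
i=8 t=30 v=3: → [28,40),[24,36),[20,32); WM=27
i=9 t=41 v=2: → [40,52),[36,48),[32,44); WM=27
i=10 t=41 v=4: → [40,52),[36,48),[32,44); WM=27
i=11 t=36 v=5: → [36,48),[32,44),[28,40); WM=40; [16,28) fires=10 [20,32) fires=19 [24,36) fires=12 [28,40) fires=17
i=12 t=37 v=7: → [36,48),[32,44),[28,40); WM=40
i=13 t=38 v=6: → [36,48),[32,44),[28,40); WM=40
i=14 t=41 v=5: → [40,52),[36,48),[32,44); WM=40
i=15 t=43 v=6: → [40,52),[36,48),[32,44); WM=42
i=16 t=45 v=7: → [44,56),[40,52),[36,48); WM=42
i=17 t=41 v=8: → [40,52),[36,48),[32,44); WM=42

[0,12)=27 [4,16)=18 [8,20)=11 [12,24)=10 [16,28)=10 [20,32)=19 [24,36)=12 [28,40)=30 [32,44)=43 [36,48)=50 [40,52)=32 [44,56)=7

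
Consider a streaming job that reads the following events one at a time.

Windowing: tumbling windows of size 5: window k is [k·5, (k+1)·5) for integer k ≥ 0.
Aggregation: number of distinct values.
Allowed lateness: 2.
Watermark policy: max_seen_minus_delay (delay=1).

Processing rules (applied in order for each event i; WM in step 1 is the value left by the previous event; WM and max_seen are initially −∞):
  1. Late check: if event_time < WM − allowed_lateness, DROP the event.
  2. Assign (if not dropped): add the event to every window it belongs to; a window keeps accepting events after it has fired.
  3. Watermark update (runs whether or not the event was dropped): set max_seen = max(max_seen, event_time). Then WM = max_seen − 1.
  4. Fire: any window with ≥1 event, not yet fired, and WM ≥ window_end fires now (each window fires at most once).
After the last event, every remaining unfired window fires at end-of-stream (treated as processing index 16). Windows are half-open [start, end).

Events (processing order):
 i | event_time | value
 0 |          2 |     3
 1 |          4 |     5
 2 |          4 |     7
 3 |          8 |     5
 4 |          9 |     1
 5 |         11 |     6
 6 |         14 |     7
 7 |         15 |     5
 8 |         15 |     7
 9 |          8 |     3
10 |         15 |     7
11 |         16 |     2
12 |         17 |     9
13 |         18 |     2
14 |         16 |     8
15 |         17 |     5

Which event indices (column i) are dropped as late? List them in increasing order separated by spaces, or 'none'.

9

i=0 t=2 v=3: → [0,5); WM=1
i=1 t=4 v=5: → [0,5); WM=3
i=2 t=4 v=7: → [0,5); WM=3
i=3 t=8 v=5: → [5,10); WM=7; [0,5) fires=3
i=4 t=9 v=1: → [5,10); WM=8
i=5 t=11 v=6: → [10,15); WM=10; [5,10) fires=2
i=6 t=14 v=7: → [10,15); WM=13
i=7 t=15 v=5: → [15,20); WM=14
i=8 t=15 v=7: → [15,20); WM=14
i=9 t=8 v=3: DROP (t<14-2); WM=14
i=10 t=15 v=7: → [15,20); WM=14
i=11 t=16 v=2: → [15,20); WM=15; [10,15) fires=2
i=12 t=17 v=9: → [15,20); WM=16
i=13 t=18 v=2: → [15,20); WM=17
i=14 t=16 v=8: → [15,20); WM=17
i=15 t=17 v=5: → [15,20); WM=17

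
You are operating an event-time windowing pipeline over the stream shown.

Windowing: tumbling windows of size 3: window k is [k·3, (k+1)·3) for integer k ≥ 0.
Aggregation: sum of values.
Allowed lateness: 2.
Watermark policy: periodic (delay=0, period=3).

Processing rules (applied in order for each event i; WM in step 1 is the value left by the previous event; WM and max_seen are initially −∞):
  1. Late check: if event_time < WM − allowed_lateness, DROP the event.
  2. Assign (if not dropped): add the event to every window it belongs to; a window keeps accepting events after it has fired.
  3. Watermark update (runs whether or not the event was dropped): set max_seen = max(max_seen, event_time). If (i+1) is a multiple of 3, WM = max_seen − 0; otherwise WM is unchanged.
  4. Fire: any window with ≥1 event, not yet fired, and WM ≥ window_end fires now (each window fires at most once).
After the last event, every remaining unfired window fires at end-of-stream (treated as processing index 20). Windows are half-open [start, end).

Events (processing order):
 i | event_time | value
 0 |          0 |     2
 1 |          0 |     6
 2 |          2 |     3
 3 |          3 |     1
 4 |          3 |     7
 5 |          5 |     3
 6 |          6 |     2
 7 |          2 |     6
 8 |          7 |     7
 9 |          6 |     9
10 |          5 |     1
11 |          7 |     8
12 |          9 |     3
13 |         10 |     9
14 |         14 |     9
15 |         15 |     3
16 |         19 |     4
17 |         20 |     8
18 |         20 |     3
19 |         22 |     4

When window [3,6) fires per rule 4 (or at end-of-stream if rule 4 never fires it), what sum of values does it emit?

i=0 t=0 v=2: → [0,3); WM=−∞
i=1 t=0 v=6: → [0,3); WM=−∞
i=2 t=2 v=3: → [0,3); WM=2
i=3 t=3 v=1: → [3,6); WM=2
i=4 t=3 v=7: → [3,6); WM=2
i=5 t=5 v=3: → [3,6); WM=5; [0,3) fires=11
i=6 t=6 v=2: → [6,9); WM=5
i=7 t=2 v=6: DROP (t<5-2); WM=5
i=8 t=7 v=7: → [6,9); WM=7; [3,6) fires=11
i=9 t=6 v=9: → [6,9); WM=7
i=10 t=5 v=1: → [3,6); WM=7
i=11 t=7 v=8: → [6,9); WM=7
i=12 t=9 v=3: → [9,12); WM=7
i=13 t=10 v=9: → [9,12); WM=7
i=14 t=14 v=9: → [12,15); WM=14; [6,9) fires=26 [9,12) fires=12
i=15 t=15 v=3: → [15,18); WM=14
i=16 t=19 v=4: → [18,21); WM=14
i=17 t=20 v=8: → [18,21); WM=20; [12,15) fires=9 [15,18) fires=3
i=18 t=20 v=3: → [18,21); WM=20
i=19 t=22 v=4: → [21,24); WM=20

11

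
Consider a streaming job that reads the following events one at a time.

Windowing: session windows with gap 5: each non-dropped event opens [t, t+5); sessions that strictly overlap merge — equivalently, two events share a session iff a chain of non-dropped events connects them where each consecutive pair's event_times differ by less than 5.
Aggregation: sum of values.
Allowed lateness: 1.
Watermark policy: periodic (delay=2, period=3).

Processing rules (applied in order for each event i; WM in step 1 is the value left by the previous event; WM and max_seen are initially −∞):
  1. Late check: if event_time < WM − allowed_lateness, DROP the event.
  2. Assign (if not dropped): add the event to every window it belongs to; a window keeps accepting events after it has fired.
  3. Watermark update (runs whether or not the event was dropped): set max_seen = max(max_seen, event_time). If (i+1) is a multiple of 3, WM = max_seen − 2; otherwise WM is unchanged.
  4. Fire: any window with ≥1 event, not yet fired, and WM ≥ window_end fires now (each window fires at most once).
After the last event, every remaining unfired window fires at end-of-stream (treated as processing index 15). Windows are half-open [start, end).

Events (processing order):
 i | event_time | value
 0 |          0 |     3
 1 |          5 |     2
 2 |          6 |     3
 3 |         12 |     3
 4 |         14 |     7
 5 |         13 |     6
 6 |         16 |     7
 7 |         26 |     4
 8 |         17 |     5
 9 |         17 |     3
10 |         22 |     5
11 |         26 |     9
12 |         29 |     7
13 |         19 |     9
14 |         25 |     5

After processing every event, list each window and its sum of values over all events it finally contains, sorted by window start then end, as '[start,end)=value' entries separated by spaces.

i=0 t=0 v=3: → [0,5); WM=−∞
i=1 t=5 v=2: → [5,10); WM=−∞
i=2 t=6 v=3: → [5,11); WM=4
i=3 t=12 v=3: → [12,17); WM=4
i=4 t=14 v=7: → [12,19); WM=4
i=5 t=13 v=6: → [12,19); WM=12
i=6 t=16 v=7: → [12,21); WM=12
i=7 t=26 v=4: → [26,31); WM=12
i=8 t=17 v=5: → [12,22); WM=24
i=9 t=17 v=3: DROP (t<24-1); WM=24
i=10 t=22 v=5: DROP (t<24-1); WM=24
i=11 t=26 v=9: → [26,31); WM=24
i=12 t=29 v=7: → [26,34); WM=24
i=13 t=19 v=9: DROP (t<24-1); WM=24
i=14 t=25 v=5: → [25,34); WM=27

[0,5)=3 [5,11)=5 [12,22)=28 [25,34)=25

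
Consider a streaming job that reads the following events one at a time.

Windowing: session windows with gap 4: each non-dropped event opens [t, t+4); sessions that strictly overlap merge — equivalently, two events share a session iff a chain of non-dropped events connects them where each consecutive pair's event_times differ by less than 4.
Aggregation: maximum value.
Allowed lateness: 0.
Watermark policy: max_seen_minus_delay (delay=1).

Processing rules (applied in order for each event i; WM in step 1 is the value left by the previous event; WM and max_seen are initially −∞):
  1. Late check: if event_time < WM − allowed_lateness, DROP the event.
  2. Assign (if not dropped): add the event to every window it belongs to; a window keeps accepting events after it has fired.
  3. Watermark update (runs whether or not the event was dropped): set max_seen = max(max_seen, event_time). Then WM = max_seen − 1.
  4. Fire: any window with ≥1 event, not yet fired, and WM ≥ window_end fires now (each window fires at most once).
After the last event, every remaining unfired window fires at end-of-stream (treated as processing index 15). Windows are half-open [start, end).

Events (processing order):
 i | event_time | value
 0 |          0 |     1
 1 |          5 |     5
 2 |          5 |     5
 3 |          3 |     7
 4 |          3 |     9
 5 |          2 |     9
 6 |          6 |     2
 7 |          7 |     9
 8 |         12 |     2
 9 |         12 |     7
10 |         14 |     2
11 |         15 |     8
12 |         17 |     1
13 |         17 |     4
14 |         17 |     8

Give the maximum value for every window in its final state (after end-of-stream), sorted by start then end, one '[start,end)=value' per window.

i=0 t=0 v=1: → [0,4); WM=-1
i=1 t=5 v=5: → [5,9); WM=4
i=2 t=5 v=5: → [5,9); WM=4
i=3 t=3 v=7: DROP (t<4-0); WM=4
i=4 t=3 v=9: DROP (t<4-0); WM=4
i=5 t=2 v=9: DROP (t<4-0); WM=4
i=6 t=6 v=2: → [5,10); WM=5
i=7 t=7 v=9: → [5,11); WM=6
i=8 t=12 v=2: → [12,16); WM=11
i=9 t=12 v=7: → [12,16); WM=11
i=10 t=14 v=2: → [12,18); WM=13
i=11 t=15 v=8: → [12,19); WM=14
i=12 t=17 v=1: → [12,21); WM=16
i=13 t=17 v=4: → [12,21); WM=16
i=14 t=17 v=8: → [12,21); WM=16

[0,4)=1 [5,11)=9 [12,21)=8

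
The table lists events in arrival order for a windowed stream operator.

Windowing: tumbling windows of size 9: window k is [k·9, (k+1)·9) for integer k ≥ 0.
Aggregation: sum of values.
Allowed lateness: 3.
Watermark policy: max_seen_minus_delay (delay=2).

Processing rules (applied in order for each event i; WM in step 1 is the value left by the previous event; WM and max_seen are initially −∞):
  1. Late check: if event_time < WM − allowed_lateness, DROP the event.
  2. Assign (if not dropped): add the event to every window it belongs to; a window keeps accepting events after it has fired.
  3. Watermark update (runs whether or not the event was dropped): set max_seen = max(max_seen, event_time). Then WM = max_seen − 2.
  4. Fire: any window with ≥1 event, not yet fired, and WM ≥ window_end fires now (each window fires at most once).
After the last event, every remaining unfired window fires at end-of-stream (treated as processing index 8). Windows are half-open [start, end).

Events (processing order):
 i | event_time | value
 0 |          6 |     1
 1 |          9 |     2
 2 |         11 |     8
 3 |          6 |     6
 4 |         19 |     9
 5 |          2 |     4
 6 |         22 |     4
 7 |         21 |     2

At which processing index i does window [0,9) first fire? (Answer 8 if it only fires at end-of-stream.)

i=0 t=6 v=1: → [0,9); WM=4
i=1 t=9 v=2: → [9,18); WM=7
i=2 t=11 v=8: → [9,18); WM=9; [0,9) fires=1
i=3 t=6 v=6: → [0,9); WM=9
i=4 t=19 v=9: → [18,27); WM=17
i=5 t=2 v=4: DROP (t<17-3); WM=17
i=6 t=22 v=4: → [18,27); WM=20; [9,18) fires=10
i=7 t=21 v=2: → [18,27); WM=20

2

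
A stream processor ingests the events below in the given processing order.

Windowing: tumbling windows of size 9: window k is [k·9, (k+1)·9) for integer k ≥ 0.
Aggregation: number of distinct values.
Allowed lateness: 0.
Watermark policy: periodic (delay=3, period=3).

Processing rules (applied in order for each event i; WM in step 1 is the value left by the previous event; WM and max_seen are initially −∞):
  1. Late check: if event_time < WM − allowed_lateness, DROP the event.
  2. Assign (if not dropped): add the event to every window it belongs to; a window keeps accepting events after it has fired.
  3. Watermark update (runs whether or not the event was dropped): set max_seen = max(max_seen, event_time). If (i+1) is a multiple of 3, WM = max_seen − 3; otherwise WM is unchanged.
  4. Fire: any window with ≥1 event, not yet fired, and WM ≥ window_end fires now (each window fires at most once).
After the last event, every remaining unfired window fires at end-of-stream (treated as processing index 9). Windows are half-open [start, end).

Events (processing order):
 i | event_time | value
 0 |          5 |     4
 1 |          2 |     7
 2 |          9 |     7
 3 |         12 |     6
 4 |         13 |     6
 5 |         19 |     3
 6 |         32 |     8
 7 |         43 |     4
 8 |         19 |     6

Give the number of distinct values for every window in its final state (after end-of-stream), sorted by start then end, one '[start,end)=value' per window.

i=0 t=5 v=4: → [0,9); WM=−∞
i=1 t=2 v=7: → [0,9); WM=−∞
i=2 t=9 v=7: → [9,18); WM=6
i=3 t=12 v=6: → [9,18); WM=6
i=4 t=13 v=6: → [9,18); WM=6
i=5 t=19 v=3: → [18,27); WM=16; [0,9) fires=2
i=6 t=32 v=8: → [27,36); WM=16
i=7 t=43 v=4: → [36,45); WM=16
i=8 t=19 v=6: → [18,27); WM=40; [9,18) fires=2 [18,27) fires=2 [27,36) fires=1

[0,9)=2 [9,18)=2 [18,27)=2 [27,36)=1 [36,45)=1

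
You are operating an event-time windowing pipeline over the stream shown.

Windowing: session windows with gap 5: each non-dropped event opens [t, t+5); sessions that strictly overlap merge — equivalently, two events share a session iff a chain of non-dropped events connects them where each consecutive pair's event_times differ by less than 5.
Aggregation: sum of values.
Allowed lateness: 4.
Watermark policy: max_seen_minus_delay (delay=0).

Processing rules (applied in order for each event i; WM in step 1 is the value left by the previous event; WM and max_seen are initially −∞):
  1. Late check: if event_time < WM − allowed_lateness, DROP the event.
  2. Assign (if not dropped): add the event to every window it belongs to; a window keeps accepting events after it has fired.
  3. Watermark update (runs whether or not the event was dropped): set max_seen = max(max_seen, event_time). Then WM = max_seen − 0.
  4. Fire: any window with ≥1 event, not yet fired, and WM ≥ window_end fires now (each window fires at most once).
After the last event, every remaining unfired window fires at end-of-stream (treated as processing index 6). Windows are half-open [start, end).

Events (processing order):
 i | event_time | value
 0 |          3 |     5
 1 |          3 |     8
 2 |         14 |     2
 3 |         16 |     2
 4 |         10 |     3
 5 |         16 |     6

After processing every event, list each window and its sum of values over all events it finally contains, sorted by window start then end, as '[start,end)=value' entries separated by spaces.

[3,8)=13 [14,21)=10

i=0 t=3 v=5: → [3,8); WM=3
i=1 t=3 v=8: → [3,8); WM=3
i=2 t=14 v=2: → [14,19); WM=14
i=3 t=16 v=2: → [14,21); WM=16
i=4 t=10 v=3: DROP (t<16-4); WM=16
i=5 t=16 v=6: → [14,21); WM=16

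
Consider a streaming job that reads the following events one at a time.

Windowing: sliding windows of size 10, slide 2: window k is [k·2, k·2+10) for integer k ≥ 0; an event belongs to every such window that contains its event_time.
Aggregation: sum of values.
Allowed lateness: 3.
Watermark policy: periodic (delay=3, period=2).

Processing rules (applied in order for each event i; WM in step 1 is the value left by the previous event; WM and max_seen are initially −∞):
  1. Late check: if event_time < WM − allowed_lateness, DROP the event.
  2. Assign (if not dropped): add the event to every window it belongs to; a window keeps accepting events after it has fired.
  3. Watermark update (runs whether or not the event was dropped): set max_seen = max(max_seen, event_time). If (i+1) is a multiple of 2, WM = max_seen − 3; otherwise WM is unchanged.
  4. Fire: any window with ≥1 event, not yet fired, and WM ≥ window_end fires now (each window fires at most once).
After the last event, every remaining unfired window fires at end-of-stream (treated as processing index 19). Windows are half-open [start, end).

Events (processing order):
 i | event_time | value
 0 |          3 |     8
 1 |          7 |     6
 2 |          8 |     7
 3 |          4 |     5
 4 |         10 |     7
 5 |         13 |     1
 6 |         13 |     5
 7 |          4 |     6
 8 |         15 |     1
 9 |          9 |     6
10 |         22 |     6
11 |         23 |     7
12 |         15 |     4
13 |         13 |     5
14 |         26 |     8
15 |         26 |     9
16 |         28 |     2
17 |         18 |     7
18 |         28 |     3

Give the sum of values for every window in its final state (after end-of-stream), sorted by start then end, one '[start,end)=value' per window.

[0,10)=32 [2,12)=39 [4,14)=37 [6,16)=33 [8,18)=27 [10,20)=14 [12,22)=7 [14,24)=14 [16,26)=13 [18,28)=30 [20,30)=35 [22,32)=35 [24,34)=22 [26,36)=22 [28,38)=5

i=0 t=3 v=8: → [2,12),[0,10); WM=−∞
i=1 t=7 v=6: → [6,16),[4,14),[2,12),[0,10); WM=4
i=2 t=8 v=7: → [8,18),[6,16),[4,14),[2,12),[0,10); WM=4
i=3 t=4 v=5: → [4,14),[2,12),[0,10); WM=5
i=4 t=10 v=7: → [10,20),[8,18),[6,16),[4,14),[2,12); WM=5
i=5 t=13 v=1: → [12,22),[10,20),[8,18),[6,16),[4,14); WM=10; [0,10) fires=26
i=6 t=13 v=5: → [12,22),[10,20),[8,18),[6,16),[4,14); WM=10
i=7 t=4 v=6: DROP (t<10-3); WM=10
i=8 t=15 v=1: → [14,24),[12,22),[10,20),[8,18),[6,16); WM=10
i=9 t=9 v=6: → [8,18),[6,16),[4,14),[2,12),[0,10); WM=12; [2,12) fires=39
i=10 t=22 v=6: → [22,32),[20,30),[18,28),[16,26),[14,24); WM=12
i=11 t=23 v=7: → [22,32),[20,30),[18,28),[16,26),[14,24); WM=20; [4,14) fires=37 [6,16) fires=33 [8,18) fires=27 [10,20) fires=14
i=12 t=15 v=4: DROP (t<20-3); WM=20
i=13 t=13 v=5: DROP (t<20-3); WM=20
i=14 t=26 v=8: → [26,36),[24,34),[22,32),[20,30),[18,28); WM=20
i=15 t=26 v=9: → [26,36),[24,34),[22,32),[20,30),[18,28); WM=23; [12,22) fires=7
i=16 t=28 v=2: → [28,38),[26,36),[24,34),[22,32),[20,30); WM=23
i=17 t=18 v=7: DROP (t<23-3); WM=25; [14,24) fires=14
i=18 t=28 v=3: → [28,38),[26,36),[24,34),[22,32),[20,30); WM=25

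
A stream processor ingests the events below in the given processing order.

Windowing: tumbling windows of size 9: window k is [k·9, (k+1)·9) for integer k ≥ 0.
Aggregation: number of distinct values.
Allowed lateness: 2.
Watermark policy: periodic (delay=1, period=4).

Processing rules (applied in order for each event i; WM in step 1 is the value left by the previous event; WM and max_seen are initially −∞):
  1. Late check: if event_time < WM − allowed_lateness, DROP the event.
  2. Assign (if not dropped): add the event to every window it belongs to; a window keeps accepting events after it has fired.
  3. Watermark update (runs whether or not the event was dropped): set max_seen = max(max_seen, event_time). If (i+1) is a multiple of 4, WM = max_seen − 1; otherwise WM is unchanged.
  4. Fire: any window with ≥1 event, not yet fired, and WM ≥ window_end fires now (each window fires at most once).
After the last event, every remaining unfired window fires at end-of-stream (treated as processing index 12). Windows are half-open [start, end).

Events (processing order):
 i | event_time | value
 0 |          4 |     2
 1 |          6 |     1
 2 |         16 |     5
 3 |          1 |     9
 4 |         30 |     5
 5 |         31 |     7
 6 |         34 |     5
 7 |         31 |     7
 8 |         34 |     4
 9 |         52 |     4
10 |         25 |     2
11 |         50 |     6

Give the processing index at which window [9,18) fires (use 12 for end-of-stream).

7

i=0 t=4 v=2: → [0,9); WM=−∞
i=1 t=6 v=1: → [0,9); WM=−∞
i=2 t=16 v=5: → [9,18); WM=−∞
i=3 t=1 v=9: → [0,9); WM=15; [0,9) fires=3
i=4 t=30 v=5: → [27,36); WM=15
i=5 t=31 v=7: → [27,36); WM=15
i=6 t=34 v=5: → [27,36); WM=15
i=7 t=31 v=7: → [27,36); WM=33; [9,18) fires=1
i=8 t=34 v=4: → [27,36); WM=33
i=9 t=52 v=4: → [45,54); WM=33
i=10 t=25 v=2: DROP (t<33-2); WM=33
i=11 t=50 v=6: → [45,54); WM=51; [27,36) fires=3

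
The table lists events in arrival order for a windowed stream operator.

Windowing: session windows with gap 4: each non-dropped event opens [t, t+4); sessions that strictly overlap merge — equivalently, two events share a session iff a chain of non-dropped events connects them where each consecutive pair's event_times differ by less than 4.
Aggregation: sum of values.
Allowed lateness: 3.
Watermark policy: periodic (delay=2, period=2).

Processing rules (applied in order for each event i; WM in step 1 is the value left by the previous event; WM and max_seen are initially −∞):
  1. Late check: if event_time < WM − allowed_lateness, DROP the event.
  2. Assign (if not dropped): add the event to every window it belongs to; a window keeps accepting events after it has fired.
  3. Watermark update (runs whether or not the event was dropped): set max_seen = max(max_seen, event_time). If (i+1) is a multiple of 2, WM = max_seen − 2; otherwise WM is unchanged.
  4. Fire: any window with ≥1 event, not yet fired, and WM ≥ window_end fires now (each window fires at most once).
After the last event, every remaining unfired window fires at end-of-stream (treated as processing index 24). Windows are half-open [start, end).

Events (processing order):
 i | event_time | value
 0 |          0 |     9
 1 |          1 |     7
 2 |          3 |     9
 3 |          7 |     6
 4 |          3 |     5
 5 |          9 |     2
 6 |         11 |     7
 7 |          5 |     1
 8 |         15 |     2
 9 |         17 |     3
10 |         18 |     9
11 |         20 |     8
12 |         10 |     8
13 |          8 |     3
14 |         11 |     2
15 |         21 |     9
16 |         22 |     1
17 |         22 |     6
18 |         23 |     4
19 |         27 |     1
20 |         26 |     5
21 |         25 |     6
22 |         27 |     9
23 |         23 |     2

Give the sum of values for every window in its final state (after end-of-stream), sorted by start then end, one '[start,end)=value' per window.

i=0 t=0 v=9: → [0,4); WM=−∞
i=1 t=1 v=7: → [0,5); WM=-1
i=2 t=3 v=9: → [0,7); WM=-1
i=3 t=7 v=6: → [7,11); WM=5
i=4 t=3 v=5: → [0,7); WM=5
i=5 t=9 v=2: → [7,13); WM=7
i=6 t=11 v=7: → [7,15); WM=7
i=7 t=5 v=1: → [0,15); WM=9
i=8 t=15 v=2: → [15,19); WM=9
i=9 t=17 v=3: → [15,21); WM=15
i=10 t=18 v=9: → [15,22); WM=15
i=11 t=20 v=8: → [15,24); WM=18
i=12 t=10 v=8: DROP (t<18-3); WM=18
i=13 t=8 v=3: DROP (t<18-3); WM=18
i=14 t=11 v=2: DROP (t<18-3); WM=18
i=15 t=21 v=9: → [15,25); WM=19
i=16 t=22 v=1: → [15,26); WM=19
i=17 t=22 v=6: → [15,26); WM=20
i=18 t=23 v=4: → [15,27); WM=20
i=19 t=27 v=1: → [27,31); WM=25
i=20 t=26 v=5: → [15,31); WM=25
i=21 t=25 v=6: → [15,31); WM=25
i=22 t=27 v=9: → [15,31); WM=25
i=23 t=23 v=2: → [15,31); WM=25

[0,15)=46 [15,31)=65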